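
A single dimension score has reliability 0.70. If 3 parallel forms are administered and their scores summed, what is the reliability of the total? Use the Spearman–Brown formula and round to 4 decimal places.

ρ_k = kρ / (1 + (k−1)ρ) = 3·0.70 / (1 + 2·0.70) = 2.100 / 2.400 = 0.8750.

0.8750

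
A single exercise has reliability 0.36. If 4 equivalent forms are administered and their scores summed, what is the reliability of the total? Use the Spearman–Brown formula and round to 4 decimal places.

0.6923

ρ_k = kρ / (1 + (k−1)ρ) = 4·0.36 / (1 + 3·0.36) = 1.440 / 2.080 = 0.6923.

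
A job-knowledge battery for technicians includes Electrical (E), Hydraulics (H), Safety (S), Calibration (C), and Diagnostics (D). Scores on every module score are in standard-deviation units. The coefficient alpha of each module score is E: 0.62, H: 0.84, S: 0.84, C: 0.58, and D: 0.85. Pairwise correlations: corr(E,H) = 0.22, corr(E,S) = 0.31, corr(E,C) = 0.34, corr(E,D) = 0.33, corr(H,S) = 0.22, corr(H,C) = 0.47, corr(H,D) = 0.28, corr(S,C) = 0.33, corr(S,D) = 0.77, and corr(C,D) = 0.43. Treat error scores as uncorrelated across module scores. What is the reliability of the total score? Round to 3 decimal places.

0.898

Var(E+H+S+C+D) = 5 + 2·[0.22 + 0.31 + 0.34 + 0.33 + 0.22 + 0.47 + 0.28 + 0.33 + 0.77 + 0.43] = 5 + 7.4 = 12.4.
Under uncorrelated errors the observed covariances equal the true-score covariances, so only the own-variance terms attenuate.
True-score variance = [0.62 + 0.84 + 0.84 + 0.58 + 0.85] + 7.4 = 3.73 + 7.4 = 11.13.
Reliability = 11.13 / 12.4 = 0.898.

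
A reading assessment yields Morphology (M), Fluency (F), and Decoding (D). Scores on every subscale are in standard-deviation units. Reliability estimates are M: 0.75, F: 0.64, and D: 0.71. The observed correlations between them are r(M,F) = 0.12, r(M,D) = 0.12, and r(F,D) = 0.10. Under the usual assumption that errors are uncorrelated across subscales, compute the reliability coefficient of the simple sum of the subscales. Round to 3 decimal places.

0.755

Var(M+F+D) = 3 + 2·[0.12 + 0.12 + 0.10] = 3 + 0.68 = 3.68.
Because errors are independent across components, Cov(Tᵢ,Tⱼ) = Cov(Xᵢ,Xⱼ); the off-diagonal part of the true-score variance is the same as above.
True-score variance = [0.75 + 0.64 + 0.71] + 0.68 = 2.1 + 0.68 = 2.78.
Reliability = 2.78 / 3.68 = 0.755.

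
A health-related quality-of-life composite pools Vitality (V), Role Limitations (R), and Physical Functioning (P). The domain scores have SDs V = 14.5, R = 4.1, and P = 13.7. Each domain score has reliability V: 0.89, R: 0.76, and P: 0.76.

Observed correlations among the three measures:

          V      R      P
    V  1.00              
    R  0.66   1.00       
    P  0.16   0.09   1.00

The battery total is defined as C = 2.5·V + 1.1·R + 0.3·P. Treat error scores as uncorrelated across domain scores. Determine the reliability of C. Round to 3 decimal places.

0.905

Var(C) = 2.5²·14.5² + 1.1²·4.1² + 0.3²·13.7² + 2·[2.75·14.5·4.1·0.66 + 0.75·14.5·13.7·0.16 + 0.33·4.1·13.7·0.09] = 1351.29 + 266.816 = 1618.11.
With uncorrelated errors the cross-covariances are all true-score covariance, so they carry over unchanged; only the diagonal terms shrink to ρᵢσᵢ².
True-score variance = [2.5²·14.5²·0.89 + 1.1²·4.1²·0.76 + 0.3²·13.7²·0.76] + 266.816 = 1197.81 + 266.816 = 1464.63.
Reliability = 1464.63 / 1618.11 = 0.905.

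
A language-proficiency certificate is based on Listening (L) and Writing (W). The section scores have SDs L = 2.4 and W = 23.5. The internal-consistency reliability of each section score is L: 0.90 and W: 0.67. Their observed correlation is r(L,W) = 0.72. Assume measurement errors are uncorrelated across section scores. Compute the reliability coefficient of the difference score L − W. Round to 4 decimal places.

0.6166

Var(L−W) = 2.4² + 23.5² − 2·2.4·23.5·0.72 = 558.01 − 81.216 = 476.794.
With uncorrelated errors the cross-covariances are all true-score covariance, so they carry over unchanged; only the diagonal terms shrink to ρᵢσᵢ².
True-score variance = [2.4²·0.90 + 23.5²·0.67] − 81.216 = 375.192 − 81.216 = 293.976.
Reliability = 293.976 / 476.794 = 0.6166.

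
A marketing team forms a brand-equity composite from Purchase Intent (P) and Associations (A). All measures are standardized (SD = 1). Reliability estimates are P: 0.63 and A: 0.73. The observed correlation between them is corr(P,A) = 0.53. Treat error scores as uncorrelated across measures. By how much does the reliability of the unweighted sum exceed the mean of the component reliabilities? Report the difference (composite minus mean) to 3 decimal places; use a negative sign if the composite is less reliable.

0.111

Var(sum) = 2 + 1.06 = 3.06; true-score variance = 1.36 + 1.06 = 2.42; composite reliability = 0.7908.
Mean component reliability = 0.6800.
Difference = 0.7908 − 0.6800 = 0.111.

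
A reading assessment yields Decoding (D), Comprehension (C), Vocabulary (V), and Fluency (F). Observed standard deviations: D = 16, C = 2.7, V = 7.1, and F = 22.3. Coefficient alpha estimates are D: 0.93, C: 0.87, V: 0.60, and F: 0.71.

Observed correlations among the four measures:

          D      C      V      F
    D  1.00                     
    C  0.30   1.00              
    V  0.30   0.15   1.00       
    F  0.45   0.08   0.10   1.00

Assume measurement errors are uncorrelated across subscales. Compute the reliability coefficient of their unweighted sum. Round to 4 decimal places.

0.8561

Var(D+C+V+F) = 16² + 2.7² + 7.1² + 22.3² + 2·[16·2.7·0.30 + 16·7.1·0.30 + 16·22.3·0.45 + 2.7·7.1·0.15 + 2.7·22.3·0.08 + 7.1·22.3·0.10] = 810.99 + 462.251 = 1273.24.
With uncorrelated errors the cross-covariances are all true-score covariance, so they carry over unchanged; only the diagonal terms shrink to ρᵢσᵢ².
True-score variance = [16²·0.93 + 2.7²·0.87 + 7.1²·0.60 + 22.3²·0.71] + 462.251 = 627.744 + 462.251 = 1089.99.
Reliability = 1089.99 / 1273.24 = 0.8561.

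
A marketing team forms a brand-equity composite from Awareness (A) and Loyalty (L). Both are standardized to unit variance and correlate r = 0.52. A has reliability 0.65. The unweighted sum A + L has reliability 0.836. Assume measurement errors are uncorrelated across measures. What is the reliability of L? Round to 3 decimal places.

0.851

Var(A+L) = 2 + 2·0.52 = 3.040.
True-score variance = ρ_A + ρ_L + 2·0.52, so 0.836 = (0.65 + ρ_L + 1.04) / 3.040.
ρ_L = 0.836·3.040 − 0.65 − 1.04 = 0.851.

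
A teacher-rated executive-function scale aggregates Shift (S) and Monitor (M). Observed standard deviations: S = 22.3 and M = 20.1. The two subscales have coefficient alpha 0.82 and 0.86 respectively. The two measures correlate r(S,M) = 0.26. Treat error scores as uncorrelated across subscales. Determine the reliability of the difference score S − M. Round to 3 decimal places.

Var(S−M) = 22.3² + 20.1² − 2·22.3·20.1·0.26 = 901.3 − 233.08 = 668.22.
Because errors are independent across components, Cov(Tᵢ,Tⱼ) = Cov(Xᵢ,Xⱼ); the off-diagonal part of the true-score variance is the same as above.
True-score variance = [22.3²·0.82 + 20.1²·0.86] − 233.08 = 755.226 − 233.08 = 522.147.
Reliability = 522.147 / 668.22 = 0.781.

0.781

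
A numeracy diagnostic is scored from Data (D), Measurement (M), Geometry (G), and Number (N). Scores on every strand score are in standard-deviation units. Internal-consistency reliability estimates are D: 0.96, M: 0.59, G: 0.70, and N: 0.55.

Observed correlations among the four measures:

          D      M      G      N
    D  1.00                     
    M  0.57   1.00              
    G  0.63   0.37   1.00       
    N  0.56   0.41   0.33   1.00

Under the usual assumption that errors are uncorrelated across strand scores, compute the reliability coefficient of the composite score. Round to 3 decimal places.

0.877

Var(D+M+G+N) = 4 + 2·[0.57 + 0.63 + 0.56 + 0.37 + 0.41 + 0.33] = 4 + 5.74 = 9.74.
Under uncorrelated errors the observed covariances equal the true-score covariances, so only the own-variance terms attenuate.
True-score variance = [0.96 + 0.59 + 0.70 + 0.55] + 5.74 = 2.8 + 5.74 = 8.54.
Reliability = 8.54 / 9.74 = 0.877.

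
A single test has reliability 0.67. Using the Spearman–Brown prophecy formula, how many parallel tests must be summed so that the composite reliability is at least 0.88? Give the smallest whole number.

4

k ≥ ρ*(1−ρ₁)/(ρ₁(1−ρ*)) = 0.88·0.33 / (0.67·0.12) = 3.612.
Smallest integer k = 4.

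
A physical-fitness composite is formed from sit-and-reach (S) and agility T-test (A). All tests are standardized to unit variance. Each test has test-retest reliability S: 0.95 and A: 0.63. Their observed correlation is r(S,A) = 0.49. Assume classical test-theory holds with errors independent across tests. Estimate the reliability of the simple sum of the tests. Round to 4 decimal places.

0.8591

Var(S+A) = 2 + 2·[0.49] = 2 + 0.98 = 2.98.
With uncorrelated errors the cross-covariances are all true-score covariance, so they carry over unchanged; only the diagonal terms shrink to ρᵢσᵢ².
True-score variance = [0.95 + 0.63] + 0.98 = 1.58 + 0.98 = 2.56.
Reliability = 2.56 / 2.98 = 0.8591.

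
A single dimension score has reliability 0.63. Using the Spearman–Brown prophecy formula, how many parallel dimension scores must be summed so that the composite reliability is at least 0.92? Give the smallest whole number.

7

k ≥ ρ*(1−ρ₁)/(ρ₁(1−ρ*)) = 0.92·0.37 / (0.63·0.08) = 6.754.
Smallest integer k = 7.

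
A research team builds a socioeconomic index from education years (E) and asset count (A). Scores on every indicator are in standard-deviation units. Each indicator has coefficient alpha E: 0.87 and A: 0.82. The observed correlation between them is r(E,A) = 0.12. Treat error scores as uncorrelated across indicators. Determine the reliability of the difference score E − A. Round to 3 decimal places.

Var(E−A) = 1 + 1 − 2·0.12 = 2 − 0.24 = 1.76.
Because errors are independent across components, Cov(Tᵢ,Tⱼ) = Cov(Xᵢ,Xⱼ); the off-diagonal part of the true-score variance is the same as above.
True-score variance = [0.87 + 0.82] − 0.24 = 1.69 − 0.24 = 1.45.
Reliability = 1.45 / 1.76 = 0.824.

0.824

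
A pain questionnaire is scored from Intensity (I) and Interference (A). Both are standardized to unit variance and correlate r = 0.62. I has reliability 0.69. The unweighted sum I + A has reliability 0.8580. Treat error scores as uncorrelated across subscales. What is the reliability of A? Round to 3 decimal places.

0.850

Var(I+A) = 2 + 2·0.62 = 3.240.
True-score variance = ρ_I + ρ_A + 2·0.62, so 0.8580 = (0.69 + ρ_A + 1.24) / 3.240.
ρ_A = 0.8580·3.240 − 0.69 − 1.24 = 0.850.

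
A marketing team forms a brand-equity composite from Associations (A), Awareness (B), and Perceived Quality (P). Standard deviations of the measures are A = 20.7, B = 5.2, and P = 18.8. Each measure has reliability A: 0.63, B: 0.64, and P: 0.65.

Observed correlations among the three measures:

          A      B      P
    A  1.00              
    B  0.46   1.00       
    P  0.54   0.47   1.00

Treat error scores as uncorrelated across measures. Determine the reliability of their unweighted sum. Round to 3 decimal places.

Var(A+B+P) = 20.7² + 5.2² + 18.8² + 2·[20.7·5.2·0.46 + 20.7·18.8·0.54 + 5.2·18.8·0.47] = 808.97 + 611.216 = 1420.19.
Because errors are independent across components, Cov(Tᵢ,Tⱼ) = Cov(Xᵢ,Xⱼ); the off-diagonal part of the true-score variance is the same as above.
True-score variance = [20.7²·0.63 + 5.2²·0.64 + 18.8²·0.65] + 611.216 = 516.99 + 611.216 = 1128.21.
Reliability = 1128.21 / 1420.19 = 0.794.

0.794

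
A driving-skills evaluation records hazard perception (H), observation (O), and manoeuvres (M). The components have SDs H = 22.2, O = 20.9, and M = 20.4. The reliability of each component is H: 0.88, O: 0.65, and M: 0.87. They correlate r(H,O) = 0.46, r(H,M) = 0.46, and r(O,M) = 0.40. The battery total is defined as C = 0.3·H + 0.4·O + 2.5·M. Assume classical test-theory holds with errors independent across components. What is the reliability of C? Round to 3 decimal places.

Var(C) = 0.3²·22.2² + 0.4²·20.9² + 2.5²·20.4² + 2·[0.12·22.2·20.9·0.46 + 0.75·22.2·20.4·0.46 + 20.9·20.4·0.40] = 2715.25 + 704.799 = 3420.04.
With uncorrelated errors the cross-covariances are all true-score covariance, so they carry over unchanged; only the diagonal terms shrink to ρᵢσᵢ².
True-score variance = [0.3²·22.2²·0.88 + 0.4²·20.9²·0.65 + 2.5²·20.4²·0.87] + 704.799 = 2347.33 + 704.799 = 3052.13.
Reliability = 3052.13 / 3420.04 = 0.892.

0.892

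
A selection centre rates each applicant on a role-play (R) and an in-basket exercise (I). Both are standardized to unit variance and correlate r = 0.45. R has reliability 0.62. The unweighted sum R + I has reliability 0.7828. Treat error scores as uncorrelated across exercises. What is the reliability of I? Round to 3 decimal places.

Var(R+I) = 2 + 2·0.45 = 2.900.
True-score variance = ρ_R + ρ_I + 2·0.45, so 0.7828 = (0.62 + ρ_I + 0.90) / 2.900.
ρ_I = 0.7828·2.900 − 0.62 − 0.90 = 0.750.

0.750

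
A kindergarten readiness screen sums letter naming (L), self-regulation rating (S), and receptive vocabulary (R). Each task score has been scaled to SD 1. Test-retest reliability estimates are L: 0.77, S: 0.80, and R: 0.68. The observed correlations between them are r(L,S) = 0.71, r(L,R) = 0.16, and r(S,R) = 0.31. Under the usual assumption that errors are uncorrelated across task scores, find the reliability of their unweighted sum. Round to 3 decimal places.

Var(L+S+R) = 3 + 2·[0.71 + 0.16 + 0.31] = 3 + 2.36 = 5.36.
Because errors are independent across components, Cov(Tᵢ,Tⱼ) = Cov(Xᵢ,Xⱼ); the off-diagonal part of the true-score variance is the same as above.
True-score variance = [0.77 + 0.80 + 0.68] + 2.36 = 2.25 + 2.36 = 4.61.
Reliability = 4.61 / 5.36 = 0.860.

0.860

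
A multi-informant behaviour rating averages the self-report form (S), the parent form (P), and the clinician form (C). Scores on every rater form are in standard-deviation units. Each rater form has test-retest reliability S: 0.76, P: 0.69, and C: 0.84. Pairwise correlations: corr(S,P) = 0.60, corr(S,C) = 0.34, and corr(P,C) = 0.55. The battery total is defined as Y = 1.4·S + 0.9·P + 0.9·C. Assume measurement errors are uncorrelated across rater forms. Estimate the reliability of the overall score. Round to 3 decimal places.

0.876

Var(Y) = 1.4² + 0.9² + 0.9² + 2·[1.26·0.60 + 1.26·0.34 + 0.81·0.55] = 3.58 + 3.2598 = 6.8398.
Under uncorrelated errors the observed covariances equal the true-score covariances, so only the own-variance terms attenuate.
True-score variance = [1.4²·0.76 + 0.9²·0.69 + 0.9²·0.84] + 3.2598 = 2.7289 + 3.2598 = 5.9887.
Reliability = 5.9887 / 6.8398 = 0.876.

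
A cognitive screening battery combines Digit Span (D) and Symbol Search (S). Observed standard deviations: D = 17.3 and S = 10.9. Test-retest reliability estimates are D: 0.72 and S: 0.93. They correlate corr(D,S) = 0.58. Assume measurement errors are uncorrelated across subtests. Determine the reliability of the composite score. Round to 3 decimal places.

0.855

Var(D+S) = 17.3² + 10.9² + 2·[17.3·10.9·0.58] = 418.1 + 218.741 = 636.841.
With uncorrelated errors the cross-covariances are all true-score covariance, so they carry over unchanged; only the diagonal terms shrink to ρᵢσᵢ².
True-score variance = [17.3²·0.72 + 10.9²·0.93] + 218.741 = 325.982 + 218.741 = 544.723.
Reliability = 544.723 / 636.841 = 0.855.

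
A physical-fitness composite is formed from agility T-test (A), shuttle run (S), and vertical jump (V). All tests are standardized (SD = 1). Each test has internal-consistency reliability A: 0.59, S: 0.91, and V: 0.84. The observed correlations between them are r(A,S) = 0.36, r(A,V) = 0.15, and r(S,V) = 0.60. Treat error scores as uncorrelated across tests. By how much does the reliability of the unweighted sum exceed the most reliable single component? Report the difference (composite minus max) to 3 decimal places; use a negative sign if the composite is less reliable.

Var(sum) = 3 + 2.22 = 5.22; true-score variance = 2.34 + 2.22 = 4.56; composite reliability = 0.8736.
Max component reliability = 0.9100.
Difference = 0.8736 − 0.9100 = -0.036.

-0.036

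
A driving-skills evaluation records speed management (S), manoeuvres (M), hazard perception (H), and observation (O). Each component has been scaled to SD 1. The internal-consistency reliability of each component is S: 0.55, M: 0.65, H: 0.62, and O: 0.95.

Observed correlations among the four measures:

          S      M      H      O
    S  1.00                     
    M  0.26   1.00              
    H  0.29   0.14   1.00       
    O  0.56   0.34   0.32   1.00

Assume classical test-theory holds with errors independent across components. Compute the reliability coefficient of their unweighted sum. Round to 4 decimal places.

0.8427

Var(S+M+H+O) = 4 + 2·[0.26 + 0.29 + 0.56 + 0.14 + 0.34 + 0.32] = 4 + 3.82 = 7.82.
Under uncorrelated errors the observed covariances equal the true-score covariances, so only the own-variance terms attenuate.
True-score variance = [0.55 + 0.65 + 0.62 + 0.95] + 3.82 = 2.77 + 3.82 = 6.59.
Reliability = 6.59 / 7.82 = 0.8427.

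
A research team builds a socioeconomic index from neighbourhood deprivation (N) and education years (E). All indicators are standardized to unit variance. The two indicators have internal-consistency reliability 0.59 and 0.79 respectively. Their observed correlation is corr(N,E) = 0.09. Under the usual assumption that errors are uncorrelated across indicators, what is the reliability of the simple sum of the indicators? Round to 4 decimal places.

Var(N+E) = 2 + 2·[0.09] = 2 + 0.18 = 2.18.
With uncorrelated errors the cross-covariances are all true-score covariance, so they carry over unchanged; only the diagonal terms shrink to ρᵢσᵢ².
True-score variance = [0.59 + 0.79] + 0.18 = 1.38 + 0.18 = 1.56.
Reliability = 1.56 / 2.18 = 0.7156.

0.7156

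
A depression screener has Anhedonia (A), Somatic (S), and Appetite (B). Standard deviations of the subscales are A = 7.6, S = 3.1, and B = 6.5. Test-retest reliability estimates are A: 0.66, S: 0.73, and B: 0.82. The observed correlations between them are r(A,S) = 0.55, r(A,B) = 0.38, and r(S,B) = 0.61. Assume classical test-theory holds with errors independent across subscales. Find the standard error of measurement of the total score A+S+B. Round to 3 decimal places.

Var(total) = 109.62 + 88.043 = 197.663.
True-score variance = 79.7819 + 88.043 = 167.825, so reliability = 0.8490.
Error variance = 197.663 − 167.825 = 29.8381; SEM = √29.8381 = 5.462.

5.462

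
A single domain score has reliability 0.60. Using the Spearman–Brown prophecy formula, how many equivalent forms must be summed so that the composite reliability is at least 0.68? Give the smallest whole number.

2

k ≥ ρ*(1−ρ₁)/(ρ₁(1−ρ*)) = 0.68·0.40 / (0.60·0.32) = 1.417.
Smallest integer k = 2.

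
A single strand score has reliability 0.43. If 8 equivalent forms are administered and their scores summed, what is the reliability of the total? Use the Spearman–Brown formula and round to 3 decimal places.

ρ_k = kρ / (1 + (k−1)ρ) = 8·0.43 / (1 + 7·0.43) = 3.440 / 4.010 = 0.858.

0.858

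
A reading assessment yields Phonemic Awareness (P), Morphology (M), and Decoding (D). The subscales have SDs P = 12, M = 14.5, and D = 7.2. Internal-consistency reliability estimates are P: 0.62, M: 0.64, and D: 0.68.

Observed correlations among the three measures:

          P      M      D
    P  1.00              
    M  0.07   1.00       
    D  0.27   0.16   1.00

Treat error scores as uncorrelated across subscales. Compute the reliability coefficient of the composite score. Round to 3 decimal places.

0.712

Var(P+M+D) = 12² + 14.5² + 7.2² + 2·[12·14.5·0.07 + 12·7.2·0.27 + 14.5·7.2·0.16] = 406.09 + 104.424 = 510.514.
Because errors are independent across components, Cov(Tᵢ,Tⱼ) = Cov(Xᵢ,Xⱼ); the off-diagonal part of the true-score variance is the same as above.
True-score variance = [12²·0.62 + 14.5²·0.64 + 7.2²·0.68] + 104.424 = 259.091 + 104.424 = 363.515.
Reliability = 363.515 / 510.514 = 0.712.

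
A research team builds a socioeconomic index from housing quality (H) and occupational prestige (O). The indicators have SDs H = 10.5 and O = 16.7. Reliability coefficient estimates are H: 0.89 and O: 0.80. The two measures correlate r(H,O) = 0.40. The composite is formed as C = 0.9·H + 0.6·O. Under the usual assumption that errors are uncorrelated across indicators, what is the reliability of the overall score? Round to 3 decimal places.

Var(C) = 0.9²·10.5² + 0.6²·16.7² + 2·[0.54·10.5·16.7·0.40] = 189.703 + 75.7512 = 265.454.
Under uncorrelated errors the observed covariances equal the true-score covariances, so only the own-variance terms attenuate.
True-score variance = [0.9²·10.5²·0.89 + 0.6²·16.7²·0.80] + 75.7512 = 159.8 + 75.7512 = 235.551.
Reliability = 235.551 / 265.454 = 0.887.

0.887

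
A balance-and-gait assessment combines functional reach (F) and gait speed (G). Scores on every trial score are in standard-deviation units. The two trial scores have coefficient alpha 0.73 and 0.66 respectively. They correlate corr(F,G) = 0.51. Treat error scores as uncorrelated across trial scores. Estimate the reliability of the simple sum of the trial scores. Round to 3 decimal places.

0.798

Var(F+G) = 2 + 2·[0.51] = 2 + 1.02 = 3.02.
Because errors are independent across components, Cov(Tᵢ,Tⱼ) = Cov(Xᵢ,Xⱼ); the off-diagonal part of the true-score variance is the same as above.
True-score variance = [0.73 + 0.66] + 1.02 = 1.39 + 1.02 = 2.41.
Reliability = 2.41 / 3.02 = 0.798.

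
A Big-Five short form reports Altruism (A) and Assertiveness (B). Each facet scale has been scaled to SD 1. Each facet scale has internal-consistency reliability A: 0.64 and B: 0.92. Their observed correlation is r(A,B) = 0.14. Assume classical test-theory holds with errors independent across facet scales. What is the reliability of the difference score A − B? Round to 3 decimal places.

Var(A−B) = 1 + 1 − 2·0.14 = 2 − 0.28 = 1.72.
With uncorrelated errors the cross-covariances are all true-score covariance, so they carry over unchanged; only the diagonal terms shrink to ρᵢσᵢ².
True-score variance = [0.64 + 0.92] − 0.28 = 1.56 − 0.28 = 1.28.
Reliability = 1.28 / 1.72 = 0.744.

0.744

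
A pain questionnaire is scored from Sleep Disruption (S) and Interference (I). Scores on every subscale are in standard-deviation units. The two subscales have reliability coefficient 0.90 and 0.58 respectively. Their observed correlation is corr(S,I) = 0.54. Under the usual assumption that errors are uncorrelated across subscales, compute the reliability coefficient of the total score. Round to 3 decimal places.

Var(S+I) = 2 + 2·[0.54] = 2 + 1.08 = 3.08.
With uncorrelated errors the cross-covariances are all true-score covariance, so they carry over unchanged; only the diagonal terms shrink to ρᵢσᵢ².
True-score variance = [0.90 + 0.58] + 1.08 = 1.48 + 1.08 = 2.56.
Reliability = 2.56 / 3.08 = 0.831.

0.831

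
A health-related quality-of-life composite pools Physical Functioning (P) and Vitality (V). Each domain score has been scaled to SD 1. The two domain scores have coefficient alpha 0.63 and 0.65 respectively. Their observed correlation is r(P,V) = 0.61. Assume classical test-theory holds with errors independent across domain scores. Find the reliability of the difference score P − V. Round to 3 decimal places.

0.077

Var(P−V) = 1 + 1 − 2·0.61 = 2 − 1.22 = 0.78.
Because errors are independent across components, Cov(Tᵢ,Tⱼ) = Cov(Xᵢ,Xⱼ); the off-diagonal part of the true-score variance is the same as above.
True-score variance = [0.63 + 0.65] − 1.22 = 1.28 − 1.22 = 0.06.
Reliability = 0.06 / 0.78 = 0.077.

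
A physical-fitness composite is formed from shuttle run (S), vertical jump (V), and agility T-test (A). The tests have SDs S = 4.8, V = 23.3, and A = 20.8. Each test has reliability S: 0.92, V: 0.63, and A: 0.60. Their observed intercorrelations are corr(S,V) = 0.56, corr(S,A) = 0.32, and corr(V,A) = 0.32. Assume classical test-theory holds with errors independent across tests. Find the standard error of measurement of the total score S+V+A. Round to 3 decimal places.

Var(total) = 998.57 + 499.328 = 1497.9.
True-score variance = 622.802 + 499.328 = 1122.13, so reliability = 0.7491.
Error variance = 1497.9 − 1122.13 = 375.769; SEM = √375.769 = 19.385.

19.385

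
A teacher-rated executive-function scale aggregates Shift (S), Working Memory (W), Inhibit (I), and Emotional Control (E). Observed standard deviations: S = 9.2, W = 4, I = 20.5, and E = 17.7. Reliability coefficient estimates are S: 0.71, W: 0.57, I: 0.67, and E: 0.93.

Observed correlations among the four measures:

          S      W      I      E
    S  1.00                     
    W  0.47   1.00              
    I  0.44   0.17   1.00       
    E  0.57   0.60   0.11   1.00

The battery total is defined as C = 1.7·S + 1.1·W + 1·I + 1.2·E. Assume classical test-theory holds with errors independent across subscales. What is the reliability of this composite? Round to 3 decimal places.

0.881

Var(C) = 1.7²·9.2² + 1.1²·4² + 20.5² + 1.2²·17.7² + 2·[1.87·9.2·4·0.47 + 1.7·9.2·20.5·0.44 + 2.04·9.2·17.7·0.57 + 1.1·4·20.5·0.17 + 1.32·4·17.7·0.60 + 1.2·20.5·17.7·0.11] = 1135.36 + 964.141 = 2099.5.
With uncorrelated errors the cross-covariances are all true-score covariance, so they carry over unchanged; only the diagonal terms shrink to ρᵢσᵢ².
True-score variance = [1.7²·9.2²·0.71 + 1.1²·4²·0.57 + 20.5²·0.67 + 1.2²·17.7²·0.93] + 964.141 = 885.833 + 964.141 = 1849.97.
Reliability = 1849.97 / 2099.5 = 0.881.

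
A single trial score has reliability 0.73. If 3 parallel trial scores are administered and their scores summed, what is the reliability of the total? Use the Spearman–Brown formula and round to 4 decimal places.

0.8902

ρ_k = kρ / (1 + (k−1)ρ) = 3·0.73 / (1 + 2·0.73) = 2.190 / 2.460 = 0.8902.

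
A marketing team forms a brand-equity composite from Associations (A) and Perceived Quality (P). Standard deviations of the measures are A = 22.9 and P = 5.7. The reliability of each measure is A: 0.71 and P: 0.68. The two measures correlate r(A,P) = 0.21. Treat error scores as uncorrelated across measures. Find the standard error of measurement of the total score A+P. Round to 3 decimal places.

Var(total) = 556.9 + 54.8226 = 611.723.
True-score variance = 394.424 + 54.8226 = 449.247, so reliability = 0.7344.
Error variance = 611.723 − 449.247 = 162.476; SEM = √162.476 = 12.747.

12.747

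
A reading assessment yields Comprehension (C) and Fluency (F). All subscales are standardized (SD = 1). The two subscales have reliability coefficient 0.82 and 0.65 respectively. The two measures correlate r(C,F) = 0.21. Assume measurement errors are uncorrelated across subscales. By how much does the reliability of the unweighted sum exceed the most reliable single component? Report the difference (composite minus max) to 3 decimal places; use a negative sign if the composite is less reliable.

-0.039

Var(sum) = 2 + 0.42 = 2.42; true-score variance = 1.47 + 0.42 = 1.89; composite reliability = 0.7810.
Max component reliability = 0.8200.
Difference = 0.7810 − 0.8200 = -0.039.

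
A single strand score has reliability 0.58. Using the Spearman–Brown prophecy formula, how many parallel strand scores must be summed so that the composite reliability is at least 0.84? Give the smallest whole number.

k ≥ ρ*(1−ρ₁)/(ρ₁(1−ρ*)) = 0.84·0.42 / (0.58·0.16) = 3.802.
Smallest integer k = 4.

4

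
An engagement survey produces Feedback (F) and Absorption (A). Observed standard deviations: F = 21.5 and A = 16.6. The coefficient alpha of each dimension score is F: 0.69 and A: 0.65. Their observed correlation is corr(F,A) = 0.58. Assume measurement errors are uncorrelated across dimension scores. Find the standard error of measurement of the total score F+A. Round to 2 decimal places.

Var(total) = 737.81 + 414.004 = 1151.81.
True-score variance = 498.067 + 414.004 = 912.071, so reliability = 0.7919.
Error variance = 1151.81 − 912.071 = 239.744; SEM = √239.744 = 15.48.

15.48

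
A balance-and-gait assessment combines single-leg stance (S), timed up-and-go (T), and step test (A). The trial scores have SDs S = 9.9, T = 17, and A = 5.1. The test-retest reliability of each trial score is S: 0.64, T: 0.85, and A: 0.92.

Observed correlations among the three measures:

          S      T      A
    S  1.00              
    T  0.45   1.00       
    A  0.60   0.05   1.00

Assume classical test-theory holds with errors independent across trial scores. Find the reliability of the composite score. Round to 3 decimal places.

0.873

Var(S+T+A) = 9.9² + 17² + 5.1² + 2·[9.9·17·0.45 + 9.9·5.1·0.60 + 17·5.1·0.05] = 413.02 + 220.728 = 633.748.
Because errors are independent across components, Cov(Tᵢ,Tⱼ) = Cov(Xᵢ,Xⱼ); the off-diagonal part of the true-score variance is the same as above.
True-score variance = [9.9²·0.64 + 17²·0.85 + 5.1²·0.92] + 220.728 = 332.306 + 220.728 = 553.034.
Reliability = 553.034 / 633.748 = 0.873.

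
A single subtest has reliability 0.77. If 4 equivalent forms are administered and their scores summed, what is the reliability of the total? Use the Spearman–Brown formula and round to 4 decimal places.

0.9305

ρ_k = kρ / (1 + (k−1)ρ) = 4·0.77 / (1 + 3·0.77) = 3.080 / 3.310 = 0.9305.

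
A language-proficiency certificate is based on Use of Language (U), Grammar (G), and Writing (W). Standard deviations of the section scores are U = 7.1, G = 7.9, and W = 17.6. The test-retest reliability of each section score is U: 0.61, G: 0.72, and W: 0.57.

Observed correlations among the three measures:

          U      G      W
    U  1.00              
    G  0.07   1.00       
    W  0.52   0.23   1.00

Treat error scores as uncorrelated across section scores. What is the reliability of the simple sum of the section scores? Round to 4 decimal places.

Var(U+G+W) = 7.1² + 7.9² + 17.6² + 2·[7.1·7.9·0.07 + 7.1·17.6·0.52 + 7.9·17.6·0.23] = 422.58 + 201.769 = 624.349.
With uncorrelated errors the cross-covariances are all true-score covariance, so they carry over unchanged; only the diagonal terms shrink to ρᵢσᵢ².
True-score variance = [7.1²·0.61 + 7.9²·0.72 + 17.6²·0.57] + 201.769 = 252.249 + 201.769 = 454.018.
Reliability = 454.018 / 624.349 = 0.7272.

0.7272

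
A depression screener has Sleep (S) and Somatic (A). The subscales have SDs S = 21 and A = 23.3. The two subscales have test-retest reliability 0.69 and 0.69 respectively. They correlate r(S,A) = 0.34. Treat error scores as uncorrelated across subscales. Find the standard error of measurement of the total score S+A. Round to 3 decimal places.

Var(total) = 983.89 + 332.724 = 1316.61.
True-score variance = 678.884 + 332.724 = 1011.61, so reliability = 0.7683.
Error variance = 1316.61 − 1011.61 = 305.006; SEM = √305.006 = 17.464.

17.464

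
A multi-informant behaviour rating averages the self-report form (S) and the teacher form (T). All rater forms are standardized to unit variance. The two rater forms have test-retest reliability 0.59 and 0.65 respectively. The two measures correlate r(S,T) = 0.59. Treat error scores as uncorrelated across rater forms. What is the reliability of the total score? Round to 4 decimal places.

0.7610

Var(S+T) = 2 + 2·[0.59] = 2 + 1.18 = 3.18.
With uncorrelated errors the cross-covariances are all true-score covariance, so they carry over unchanged; only the diagonal terms shrink to ρᵢσᵢ².
True-score variance = [0.59 + 0.65] + 1.18 = 1.24 + 1.18 = 2.42.
Reliability = 2.42 / 3.18 = 0.7610.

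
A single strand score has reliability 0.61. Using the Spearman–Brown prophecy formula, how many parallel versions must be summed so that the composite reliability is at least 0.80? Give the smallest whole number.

3

k ≥ ρ*(1−ρ₁)/(ρ₁(1−ρ*)) = 0.80·0.39 / (0.61·0.20) = 2.557.
Smallest integer k = 3.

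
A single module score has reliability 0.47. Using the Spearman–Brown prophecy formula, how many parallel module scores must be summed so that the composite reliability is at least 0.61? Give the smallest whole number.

2

k ≥ ρ*(1−ρ₁)/(ρ₁(1−ρ*)) = 0.61·0.53 / (0.47·0.39) = 1.764.
Smallest integer k = 2.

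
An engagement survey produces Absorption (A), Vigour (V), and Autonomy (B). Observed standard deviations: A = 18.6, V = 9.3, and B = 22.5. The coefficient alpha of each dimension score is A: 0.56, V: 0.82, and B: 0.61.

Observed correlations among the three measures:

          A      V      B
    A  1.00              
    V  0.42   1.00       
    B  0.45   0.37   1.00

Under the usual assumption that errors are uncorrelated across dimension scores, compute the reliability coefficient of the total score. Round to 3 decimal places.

0.774

Var(A+V+B) = 18.6² + 9.3² + 22.5² + 2·[18.6·9.3·0.42 + 18.6·22.5·0.45 + 9.3·22.5·0.37] = 938.7 + 676.798 = 1615.5.
Because errors are independent across components, Cov(Tᵢ,Tⱼ) = Cov(Xᵢ,Xⱼ); the off-diagonal part of the true-score variance is the same as above.
True-score variance = [18.6²·0.56 + 9.3²·0.82 + 22.5²·0.61] + 676.798 = 573.472 + 676.798 = 1250.27.
Reliability = 1250.27 / 1615.5 = 0.774.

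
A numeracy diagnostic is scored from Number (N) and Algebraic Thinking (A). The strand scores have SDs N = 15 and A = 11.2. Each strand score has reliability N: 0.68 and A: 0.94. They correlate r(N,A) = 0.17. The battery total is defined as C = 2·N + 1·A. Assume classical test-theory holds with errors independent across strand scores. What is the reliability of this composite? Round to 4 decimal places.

Var(C) = 2²·15² + 11.2² + 2·[2·15·11.2·0.17] = 1025.44 + 114.24 = 1139.68.
With uncorrelated errors the cross-covariances are all true-score covariance, so they carry over unchanged; only the diagonal terms shrink to ρᵢσᵢ².
True-score variance = [2²·15²·0.68 + 11.2²·0.94] + 114.24 = 729.914 + 114.24 = 844.154.
Reliability = 844.154 / 1139.68 = 0.7407.

0.7407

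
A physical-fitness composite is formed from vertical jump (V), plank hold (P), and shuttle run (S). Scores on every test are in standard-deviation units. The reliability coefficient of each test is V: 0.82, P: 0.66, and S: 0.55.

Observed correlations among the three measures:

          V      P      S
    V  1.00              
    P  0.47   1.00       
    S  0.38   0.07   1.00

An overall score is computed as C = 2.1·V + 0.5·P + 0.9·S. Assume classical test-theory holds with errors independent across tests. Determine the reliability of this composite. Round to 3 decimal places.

0.844

Var(C) = 2.1² + 0.5² + 0.9² + 2·[1.05·0.47 + 1.89·0.38 + 0.45·0.07] = 5.47 + 2.4864 = 7.9564.
Because errors are independent across components, Cov(Tᵢ,Tⱼ) = Cov(Xᵢ,Xⱼ); the off-diagonal part of the true-score variance is the same as above.
True-score variance = [2.1²·0.82 + 0.5²·0.66 + 0.9²·0.55] + 2.4864 = 4.2267 + 2.4864 = 6.7131.
Reliability = 6.7131 / 7.9564 = 0.844.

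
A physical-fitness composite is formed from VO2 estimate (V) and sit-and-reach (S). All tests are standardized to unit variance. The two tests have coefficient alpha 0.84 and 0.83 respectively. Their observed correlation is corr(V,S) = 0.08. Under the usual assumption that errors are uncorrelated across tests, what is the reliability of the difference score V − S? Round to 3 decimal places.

Var(V−S) = 1 + 1 − 2·0.08 = 2 − 0.16 = 1.84.
Because errors are independent across components, Cov(Tᵢ,Tⱼ) = Cov(Xᵢ,Xⱼ); the off-diagonal part of the true-score variance is the same as above.
True-score variance = [0.84 + 0.83] − 0.16 = 1.67 − 0.16 = 1.51.
Reliability = 1.51 / 1.84 = 0.821.

0.821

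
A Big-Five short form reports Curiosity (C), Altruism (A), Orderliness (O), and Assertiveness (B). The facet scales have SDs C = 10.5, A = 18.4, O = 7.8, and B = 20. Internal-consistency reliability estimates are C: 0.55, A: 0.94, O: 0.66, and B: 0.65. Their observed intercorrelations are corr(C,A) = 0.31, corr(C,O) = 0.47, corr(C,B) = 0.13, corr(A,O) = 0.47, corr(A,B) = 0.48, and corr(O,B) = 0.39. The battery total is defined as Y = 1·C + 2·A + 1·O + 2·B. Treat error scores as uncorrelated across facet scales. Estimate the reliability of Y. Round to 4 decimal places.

Var(Y) = 10.5² + 2²·18.4² + 7.8² + 2²·20² + 2·[2·10.5·18.4·0.31 + 10.5·7.8·0.47 + 2·10.5·20·0.13 + 2·18.4·7.8·0.47 + 4·18.4·20·0.48 + 2·7.8·20·0.39] = 3125.33 + 2352.05 = 5477.38.
With uncorrelated errors the cross-covariances are all true-score covariance, so they carry over unchanged; only the diagonal terms shrink to ρᵢσᵢ².
True-score variance = [10.5²·0.55 + 2²·18.4²·0.94 + 7.8²·0.66 + 2²·20²·0.65] + 2352.05 = 2413.78 + 2352.05 = 4765.83.
Reliability = 4765.83 / 5477.38 = 0.8701.

0.8701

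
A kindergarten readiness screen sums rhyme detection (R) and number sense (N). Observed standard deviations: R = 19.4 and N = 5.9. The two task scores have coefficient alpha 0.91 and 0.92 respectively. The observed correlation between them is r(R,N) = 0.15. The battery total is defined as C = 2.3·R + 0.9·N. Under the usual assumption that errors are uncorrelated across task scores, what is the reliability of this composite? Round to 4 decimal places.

0.9132

Var(C) = 2.3²·19.4² + 0.9²·5.9² + 2·[2.07·19.4·5.9·0.15] = 2019.14 + 71.0797 = 2090.22.
Because errors are independent across components, Cov(Tᵢ,Tⱼ) = Cov(Xᵢ,Xⱼ); the off-diagonal part of the true-score variance is the same as above.
True-score variance = [2.3²·19.4²·0.91 + 0.9²·5.9²·0.92] + 71.0797 = 1837.7 + 71.0797 = 1908.78.
Reliability = 1908.78 / 2090.22 = 0.9132.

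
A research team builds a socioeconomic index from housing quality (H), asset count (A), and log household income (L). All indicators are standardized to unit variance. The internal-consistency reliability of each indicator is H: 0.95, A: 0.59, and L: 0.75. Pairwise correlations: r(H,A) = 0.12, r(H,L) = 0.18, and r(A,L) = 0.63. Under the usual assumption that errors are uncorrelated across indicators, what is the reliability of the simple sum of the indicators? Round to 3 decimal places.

Var(H+A+L) = 3 + 2·[0.12 + 0.18 + 0.63] = 3 + 1.86 = 4.86.
Under uncorrelated errors the observed covariances equal the true-score covariances, so only the own-variance terms attenuate.
True-score variance = [0.95 + 0.59 + 0.75] + 1.86 = 2.29 + 1.86 = 4.15.
Reliability = 4.15 / 4.86 = 0.854.

0.854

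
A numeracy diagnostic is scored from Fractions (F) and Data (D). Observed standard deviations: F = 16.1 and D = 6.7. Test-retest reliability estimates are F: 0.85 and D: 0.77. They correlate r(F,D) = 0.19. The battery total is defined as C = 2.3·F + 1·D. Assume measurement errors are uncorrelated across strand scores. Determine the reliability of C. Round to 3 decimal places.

Var(C) = 2.3²·16.1² + 6.7² + 2·[2.3·16.1·6.7·0.19] = 1416.11 + 94.2784 = 1510.39.
With uncorrelated errors the cross-covariances are all true-score covariance, so they carry over unchanged; only the diagonal terms shrink to ρᵢσᵢ².
True-score variance = [2.3²·16.1²·0.85 + 6.7²·0.77] + 94.2784 = 1200.1 + 94.2784 = 1294.38.
Reliability = 1294.38 / 1510.39 = 0.857.

0.857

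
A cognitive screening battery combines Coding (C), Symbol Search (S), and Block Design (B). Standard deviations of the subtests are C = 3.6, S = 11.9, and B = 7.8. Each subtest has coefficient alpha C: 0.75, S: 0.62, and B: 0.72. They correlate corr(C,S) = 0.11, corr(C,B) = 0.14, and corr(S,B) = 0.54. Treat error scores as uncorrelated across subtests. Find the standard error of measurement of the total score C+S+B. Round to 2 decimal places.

8.61

Var(total) = 215.41 + 117.533 = 332.943.
True-score variance = 141.323 + 117.533 = 258.856, so reliability = 0.7775.
Error variance = 332.943 − 258.856 = 74.087; SEM = √74.087 = 8.61.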